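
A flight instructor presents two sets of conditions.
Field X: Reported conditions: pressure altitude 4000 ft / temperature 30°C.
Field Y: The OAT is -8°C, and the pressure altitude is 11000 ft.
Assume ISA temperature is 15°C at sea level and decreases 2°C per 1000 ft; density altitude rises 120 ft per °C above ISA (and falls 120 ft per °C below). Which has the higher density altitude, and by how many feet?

Field X: ISA temp = 7°C, deviation +23°C, DA = 4000 + 120 × 23 = 6760 ft.
Field Y: ISA temp = -7°C, deviation -1°C, DA = 11000 + 120 × (-1) = 10880 ft.
Field Y is higher by 10880 − 6760 = 4120 ft.

Field Y by 4120 ft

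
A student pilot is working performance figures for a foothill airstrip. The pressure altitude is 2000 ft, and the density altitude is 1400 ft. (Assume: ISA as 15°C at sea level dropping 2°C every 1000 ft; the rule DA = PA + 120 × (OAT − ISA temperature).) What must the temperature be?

Density altitude − pressure altitude = 1400 − 2000 = -600 ft.
At 120 ft/°C that is an ISA deviation of -600/120 = -5°C.
ISA temperature at 2000 ft = 15 − 2 × (2000/1000) = 11°C.
OAT = ISA + deviation = 11 + (-5) = 6°C.

6°C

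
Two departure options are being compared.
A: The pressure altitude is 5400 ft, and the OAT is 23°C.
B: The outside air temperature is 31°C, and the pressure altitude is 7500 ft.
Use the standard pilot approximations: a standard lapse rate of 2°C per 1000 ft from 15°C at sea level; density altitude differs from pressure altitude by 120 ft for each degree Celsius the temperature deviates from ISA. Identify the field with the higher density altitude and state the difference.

A: ISA temp = 4.2°C, deviation +18.8°C, DA = 5400 + 120 × 18.8 = 7656 ft.
B: ISA temp = 0°C, deviation +31°C, DA = 7500 + 120 × 31 = 11220 ft.
B is higher by 11220 − 7656 = 3564 ft.

B by 3564 ft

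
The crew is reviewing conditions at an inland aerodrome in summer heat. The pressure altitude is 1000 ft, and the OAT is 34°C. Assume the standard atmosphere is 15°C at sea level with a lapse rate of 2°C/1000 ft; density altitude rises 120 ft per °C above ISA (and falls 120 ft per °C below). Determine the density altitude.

ISA temperature at 1000 ft = 15 − 2 × (1000/1000) = 13°C.
ISA deviation = 34 − 13 = +21°C.
Density altitude = 1000 + 120 × (21) = 1000 + (+2520) = 3520 ft.

3520 ft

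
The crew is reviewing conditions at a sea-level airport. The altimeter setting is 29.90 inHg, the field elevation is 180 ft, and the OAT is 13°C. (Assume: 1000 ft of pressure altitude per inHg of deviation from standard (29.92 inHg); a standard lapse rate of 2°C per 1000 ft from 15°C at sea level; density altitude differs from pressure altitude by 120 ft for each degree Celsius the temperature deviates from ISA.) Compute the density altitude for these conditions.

8 ft

Pressure altitude = 180 + (29.92 − 29.90) × 1000 = 180 + (+20) = 200 ft.
ISA temperature at 200 ft = 15 − 2 × (200/1000) = 14.6°C.
ISA deviation = 13 − 14.6 = -1.6°C.
Density altitude = 200 + 120 × (-1.6) = 8 ft.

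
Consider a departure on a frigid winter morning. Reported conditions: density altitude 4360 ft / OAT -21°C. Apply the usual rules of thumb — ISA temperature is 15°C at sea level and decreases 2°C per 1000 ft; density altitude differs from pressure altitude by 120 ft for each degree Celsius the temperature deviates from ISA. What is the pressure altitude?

DA = PA + 120 × (OAT − (15 − 2·PA/1000)) = PA + 120·OAT − 1800 + 0.24·PA = 1.24·PA + 120·OAT − 1800.
So 1.24·PA = 4360 − 120 × (-21) + 1800 = 8680.
PA = 8680 / 1.24 = 7000 ft.

7000 ft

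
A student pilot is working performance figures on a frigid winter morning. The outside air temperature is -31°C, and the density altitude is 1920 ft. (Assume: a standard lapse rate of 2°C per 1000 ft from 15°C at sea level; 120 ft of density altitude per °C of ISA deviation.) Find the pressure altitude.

DA = PA + 120 × (OAT − (15 − 2·PA/1000)) = PA + 120·OAT − 1800 + 0.24·PA = 1.24·PA + 120·OAT − 1800.
So 1.24·PA = 1920 − 120 × (-31) + 1800 = 7440.
PA = 7440 / 1.24 = 6000 ft.

6000 ft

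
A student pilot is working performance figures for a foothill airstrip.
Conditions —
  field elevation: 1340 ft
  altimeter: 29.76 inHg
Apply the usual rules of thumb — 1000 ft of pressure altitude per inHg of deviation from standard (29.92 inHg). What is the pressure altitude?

Pressure correction = (29.92 − 29.76) × 1000 = +160 ft.
Pressure altitude = 1340 + (+160) = 1500 ft.

1500 ft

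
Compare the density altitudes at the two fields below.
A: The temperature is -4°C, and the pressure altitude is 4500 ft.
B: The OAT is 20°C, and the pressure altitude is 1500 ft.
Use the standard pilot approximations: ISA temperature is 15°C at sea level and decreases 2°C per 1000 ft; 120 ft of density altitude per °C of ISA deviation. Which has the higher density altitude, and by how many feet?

A: ISA temp = 6°C, deviation -10°C, DA = 4500 + 120 × (-10) = 3300 ft.
B: ISA temp = 12°C, deviation +8°C, DA = 1500 + 120 × 8 = 2460 ft.
A is higher by 3300 − 2460 = 840 ft.

A by 840 ft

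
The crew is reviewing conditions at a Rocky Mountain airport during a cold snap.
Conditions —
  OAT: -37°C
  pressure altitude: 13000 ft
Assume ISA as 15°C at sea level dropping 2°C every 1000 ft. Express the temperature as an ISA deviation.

ISA temperature at 13000 ft = 15 − 2 × (13000/1000) = -11°C.
Deviation = OAT − ISA = -37 − (-11) = -26°C.

ISA-26°C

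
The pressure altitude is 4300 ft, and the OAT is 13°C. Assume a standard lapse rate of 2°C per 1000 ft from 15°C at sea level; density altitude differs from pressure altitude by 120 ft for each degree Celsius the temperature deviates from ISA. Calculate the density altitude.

5092 ft

ISA temperature at 4300 ft = 15 − 2 × (4300/1000) = 6.4°C.
ISA deviation = 13 − 6.4 = +6.6°C.
Density altitude = 4300 + 120 × (6.6) = 4300 + (+792) = 5092 ft.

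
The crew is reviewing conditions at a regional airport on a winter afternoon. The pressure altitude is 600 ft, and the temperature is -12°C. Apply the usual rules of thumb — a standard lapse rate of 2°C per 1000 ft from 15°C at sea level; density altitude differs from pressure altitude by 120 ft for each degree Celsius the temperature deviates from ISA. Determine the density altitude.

-2496 ft

ISA temperature at 600 ft = 15 − 2 × (600/1000) = 13.8°C.
ISA deviation = -12 − 13.8 = -25.8°C.
Density altitude = 600 + 120 × (-25.8) = 600 + (-3096) = -2496 ft.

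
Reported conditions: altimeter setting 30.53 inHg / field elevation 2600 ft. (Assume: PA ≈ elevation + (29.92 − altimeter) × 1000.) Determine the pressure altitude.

1990 ft

Pressure correction = (29.92 − 30.53) × 1000 = -610 ft.
Pressure altitude = 2600 + (-610) = 1990 ft.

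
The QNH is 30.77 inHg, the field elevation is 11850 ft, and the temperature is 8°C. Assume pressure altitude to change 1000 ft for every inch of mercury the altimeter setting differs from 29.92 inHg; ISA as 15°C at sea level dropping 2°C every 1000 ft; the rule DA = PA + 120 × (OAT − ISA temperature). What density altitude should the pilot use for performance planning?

Pressure altitude = 11850 + (29.92 − 30.77) × 1000 = 11850 + (-850) = 11000 ft.
ISA temperature at 11000 ft = 15 − 2 × (11000/1000) = -7°C.
ISA deviation = 8 − (-7) = +15°C.
Density altitude = 11000 + 120 × (15) = 12800 ft.

12800 ft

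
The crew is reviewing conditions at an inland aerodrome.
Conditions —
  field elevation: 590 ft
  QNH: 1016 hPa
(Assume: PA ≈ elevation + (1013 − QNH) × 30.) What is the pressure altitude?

Pressure correction = (1013 − 1016) × 30 = -90 ft.
Pressure altitude = 590 + (-90) = 500 ft.

500 ft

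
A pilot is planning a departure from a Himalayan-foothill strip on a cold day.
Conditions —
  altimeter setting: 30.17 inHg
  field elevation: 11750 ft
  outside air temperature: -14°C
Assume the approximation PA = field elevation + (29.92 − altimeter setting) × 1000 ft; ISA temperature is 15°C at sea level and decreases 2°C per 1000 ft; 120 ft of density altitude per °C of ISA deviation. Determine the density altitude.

Pressure altitude = 11750 + (29.92 − 30.17) × 1000 = 11750 + (-250) = 11500 ft.
ISA temperature at 11500 ft = 15 − 2 × (11500/1000) = -8°C.
ISA deviation = -14 − (-8) = -6°C.
Density altitude = 11500 + 120 × (-6) = 10780 ft.

10780 ft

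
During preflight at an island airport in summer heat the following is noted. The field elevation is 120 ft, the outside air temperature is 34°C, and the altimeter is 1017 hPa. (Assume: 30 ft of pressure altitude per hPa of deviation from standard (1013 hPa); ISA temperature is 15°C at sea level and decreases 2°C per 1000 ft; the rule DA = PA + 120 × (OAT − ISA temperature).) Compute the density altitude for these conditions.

Pressure altitude = 120 + (1013 − 1017) × 30 = 120 + (-120) = 0 ft.
ISA temperature at 0 ft = 15 − 2 × (0/1000) = 15°C.
ISA deviation = 34 − 15 = +19°C.
Density altitude = 0 + 120 × (19) = 2280 ft.

2280 ft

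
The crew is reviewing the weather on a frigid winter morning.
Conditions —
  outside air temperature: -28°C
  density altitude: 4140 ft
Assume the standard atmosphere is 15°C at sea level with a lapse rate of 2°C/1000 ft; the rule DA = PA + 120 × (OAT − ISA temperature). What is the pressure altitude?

7500 ft

DA = PA + 120 × (OAT − (15 − 2·PA/1000)) = PA + 120·OAT − 1800 + 0.24·PA = 1.24·PA + 120·OAT − 1800.
So 1.24·PA = 4140 − 120 × (-28) + 1800 = 9300.
PA = 9300 / 1.24 = 7500 ft.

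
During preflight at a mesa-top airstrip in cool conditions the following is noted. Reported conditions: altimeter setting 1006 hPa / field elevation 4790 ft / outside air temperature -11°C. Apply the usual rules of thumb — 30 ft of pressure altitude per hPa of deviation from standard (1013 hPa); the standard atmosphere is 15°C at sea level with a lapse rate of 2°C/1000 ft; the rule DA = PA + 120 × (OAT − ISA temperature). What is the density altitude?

3080 ft

Pressure altitude = 4790 + (1013 − 1006) × 30 = 4790 + (+210) = 5000 ft.
ISA temperature at 5000 ft = 15 − 2 × (5000/1000) = 5°C.
ISA deviation = -11 − 5 = -16°C.
Density altitude = 5000 + 120 × (-16) = 3080 ft.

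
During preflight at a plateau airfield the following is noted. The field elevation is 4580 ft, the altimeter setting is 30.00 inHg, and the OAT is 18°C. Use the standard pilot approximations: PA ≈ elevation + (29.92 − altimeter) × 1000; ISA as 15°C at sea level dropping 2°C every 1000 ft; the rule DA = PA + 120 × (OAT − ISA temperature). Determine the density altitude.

Pressure altitude = 4580 + (29.92 − 30.00) × 1000 = 4580 + (-80) = 4500 ft.
ISA temperature at 4500 ft = 15 − 2 × (4500/1000) = 6°C.
ISA deviation = 18 − 6 = +12°C.
Density altitude = 4500 + 120 × (12) = 5940 ft.

5940 ft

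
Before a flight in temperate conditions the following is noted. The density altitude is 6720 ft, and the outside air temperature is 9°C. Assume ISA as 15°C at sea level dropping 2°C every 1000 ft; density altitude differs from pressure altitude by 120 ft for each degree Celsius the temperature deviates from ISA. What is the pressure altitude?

6000 ft

DA = PA + 120 × (OAT − (15 − 2·PA/1000)) = PA + 120·OAT − 1800 + 0.24·PA = 1.24·PA + 120·OAT − 1800.
So 1.24·PA = 6720 − 120 × 9 + 1800 = 7440.
PA = 7440 / 1.24 = 6000 ft.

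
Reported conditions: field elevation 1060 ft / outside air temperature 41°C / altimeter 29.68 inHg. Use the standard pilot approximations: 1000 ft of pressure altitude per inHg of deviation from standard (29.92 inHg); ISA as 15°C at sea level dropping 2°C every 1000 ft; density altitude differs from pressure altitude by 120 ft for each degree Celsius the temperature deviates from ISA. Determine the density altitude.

4732 ft

Pressure altitude = 1060 + (29.92 − 29.68) × 1000 = 1060 + (+240) = 1300 ft.
ISA temperature at 1300 ft = 15 − 2 × (1300/1000) = 12.4°C.
ISA deviation = 41 − 12.4 = +28.6°C.
Density altitude = 1300 + 120 × (28.6) = 4732 ft.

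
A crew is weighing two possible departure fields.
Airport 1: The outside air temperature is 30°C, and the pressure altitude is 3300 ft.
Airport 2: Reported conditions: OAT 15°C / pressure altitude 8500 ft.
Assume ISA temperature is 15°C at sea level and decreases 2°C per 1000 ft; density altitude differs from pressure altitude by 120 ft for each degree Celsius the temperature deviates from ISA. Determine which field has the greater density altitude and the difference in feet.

Airport 2 by 4648 ft

Airport 1: ISA temp = 8.4°C, deviation +21.6°C, DA = 3300 + 120 × 21.6 = 5892 ft.
Airport 2: ISA temp = -2°C, deviation +17°C, DA = 8500 + 120 × 17 = 10540 ft.
Airport 2 is higher by 10540 − 5892 = 4648 ft.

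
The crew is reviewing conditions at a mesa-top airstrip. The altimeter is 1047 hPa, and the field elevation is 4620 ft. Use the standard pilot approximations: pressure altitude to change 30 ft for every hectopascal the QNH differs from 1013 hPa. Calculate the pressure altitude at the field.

Pressure correction = (1013 − 1047) × 30 = -1020 ft.
Pressure altitude = 4620 + (-1020) = 3600 ft.

3600 ft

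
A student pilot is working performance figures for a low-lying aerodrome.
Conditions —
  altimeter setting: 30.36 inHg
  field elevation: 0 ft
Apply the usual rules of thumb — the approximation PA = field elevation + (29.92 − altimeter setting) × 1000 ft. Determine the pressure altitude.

Pressure correction = (29.92 − 30.36) × 1000 = -440 ft.
Pressure altitude = 0 + (-440) = -440 ft.

-440 ft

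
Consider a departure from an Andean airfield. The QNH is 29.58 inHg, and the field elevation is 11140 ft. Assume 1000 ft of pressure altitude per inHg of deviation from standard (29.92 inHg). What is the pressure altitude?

Pressure correction = (29.92 − 29.58) × 1000 = +340 ft.
Pressure altitude = 11140 + (+340) = 11480 ft.

11480 ft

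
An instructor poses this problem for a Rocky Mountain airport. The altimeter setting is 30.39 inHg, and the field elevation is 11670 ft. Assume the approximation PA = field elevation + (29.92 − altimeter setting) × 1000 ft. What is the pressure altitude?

11200 ft

Pressure correction = (29.92 − 30.39) × 1000 = -470 ft.
Pressure altitude = 11670 + (-470) = 11200 ft.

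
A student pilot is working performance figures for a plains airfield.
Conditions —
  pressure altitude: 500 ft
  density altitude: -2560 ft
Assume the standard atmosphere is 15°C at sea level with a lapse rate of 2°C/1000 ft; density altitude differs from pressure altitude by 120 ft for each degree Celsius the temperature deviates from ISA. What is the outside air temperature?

-11.5°C

Density altitude − pressure altitude = -2560 − 500 = -3060 ft.
At 120 ft/°C that is an ISA deviation of -3060/120 = -25.5°C.
ISA temperature at 500 ft = 15 − 2 × (500/1000) = 14°C.
OAT = ISA + deviation = 14 + (-25.5) = -11.5°C.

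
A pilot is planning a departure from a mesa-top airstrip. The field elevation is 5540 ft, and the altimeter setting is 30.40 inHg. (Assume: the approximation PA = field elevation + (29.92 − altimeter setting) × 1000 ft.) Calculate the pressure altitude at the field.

Pressure correction = (29.92 − 30.40) × 1000 = -480 ft.
Pressure altitude = 5540 + (-480) = 5060 ft.

5060 ft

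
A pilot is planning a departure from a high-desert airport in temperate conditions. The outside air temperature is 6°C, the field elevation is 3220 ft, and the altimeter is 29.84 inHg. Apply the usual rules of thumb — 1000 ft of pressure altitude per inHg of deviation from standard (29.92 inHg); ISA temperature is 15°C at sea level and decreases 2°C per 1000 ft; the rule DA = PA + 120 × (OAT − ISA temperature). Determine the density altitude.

3012 ft

Pressure altitude = 3220 + (29.92 − 29.84) × 1000 = 3220 + (+80) = 3300 ft.
ISA temperature at 3300 ft = 15 − 2 × (3300/1000) = 8.4°C.
ISA deviation = 6 − 8.4 = -2.4°C.
Density altitude = 3300 + 120 × (-2.4) = 3012 ft.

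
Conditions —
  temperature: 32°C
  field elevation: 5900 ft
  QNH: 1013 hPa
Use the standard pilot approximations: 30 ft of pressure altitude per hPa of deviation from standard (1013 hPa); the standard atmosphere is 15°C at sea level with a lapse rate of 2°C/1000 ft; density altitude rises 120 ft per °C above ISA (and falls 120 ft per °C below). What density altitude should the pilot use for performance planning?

9356 ft

Pressure altitude = 5900 + (1013 − 1013) × 30 = 5900 + (0) = 5900 ft.
ISA temperature at 5900 ft = 15 − 2 × (5900/1000) = 3.2°C.
ISA deviation = 32 − 3.2 = +28.8°C.
Density altitude = 5900 + 120 × (28.8) = 9356 ft.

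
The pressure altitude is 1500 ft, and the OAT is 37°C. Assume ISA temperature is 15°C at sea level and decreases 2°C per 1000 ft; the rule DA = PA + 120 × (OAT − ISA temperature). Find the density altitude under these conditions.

ISA temperature at 1500 ft = 15 − 2 × (1500/1000) = 12°C.
ISA deviation = 37 − 12 = +25°C.
Density altitude = 1500 + 120 × (25) = 1500 + (+3000) = 4500 ft.

4500 ft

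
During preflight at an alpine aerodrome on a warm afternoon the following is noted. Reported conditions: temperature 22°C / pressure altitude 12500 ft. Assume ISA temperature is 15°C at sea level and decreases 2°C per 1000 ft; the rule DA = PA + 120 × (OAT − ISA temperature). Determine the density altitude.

16340 ft

ISA temperature at 12500 ft = 15 − 2 × (12500/1000) = -10°C.
ISA deviation = 22 − (-10) = +32°C.
Density altitude = 12500 + 120 × (32) = 12500 + (+3840) = 16340 ft.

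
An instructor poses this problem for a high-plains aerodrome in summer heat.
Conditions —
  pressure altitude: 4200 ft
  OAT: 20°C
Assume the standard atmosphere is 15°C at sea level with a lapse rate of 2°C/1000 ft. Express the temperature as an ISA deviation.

ISA+13.4°C

ISA temperature at 4200 ft = 15 − 2 × (4200/1000) = 6.6°C.
Deviation = OAT − ISA = 20 − 6.6 = +13.4°C.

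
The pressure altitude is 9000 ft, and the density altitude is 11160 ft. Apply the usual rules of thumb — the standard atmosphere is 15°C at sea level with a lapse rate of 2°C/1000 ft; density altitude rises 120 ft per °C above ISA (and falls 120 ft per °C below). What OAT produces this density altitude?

15°C

Density altitude − pressure altitude = 11160 − 9000 = +2160 ft.
At 120 ft/°C that is an ISA deviation of 2160/120 = +18°C.
ISA temperature at 9000 ft = 15 − 2 × (9000/1000) = -3°C.
OAT = ISA + deviation = -3 + (+18) = 15°C.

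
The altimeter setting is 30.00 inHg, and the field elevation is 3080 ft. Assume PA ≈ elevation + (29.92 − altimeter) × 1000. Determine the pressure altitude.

Pressure correction = (29.92 − 30.00) × 1000 = -80 ft.
Pressure altitude = 3080 + (-80) = 3000 ft.

3000 ft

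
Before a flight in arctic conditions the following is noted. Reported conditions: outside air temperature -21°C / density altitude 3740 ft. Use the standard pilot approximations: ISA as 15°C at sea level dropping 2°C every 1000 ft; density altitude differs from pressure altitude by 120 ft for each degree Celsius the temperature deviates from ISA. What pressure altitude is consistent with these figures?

DA = PA + 120 × (OAT − (15 − 2·PA/1000)) = PA + 120·OAT − 1800 + 0.24·PA = 1.24·PA + 120·OAT − 1800.
So 1.24·PA = 3740 − 120 × (-21) + 1800 = 8060.
PA = 8060 / 1.24 = 6500 ft.

6500 ft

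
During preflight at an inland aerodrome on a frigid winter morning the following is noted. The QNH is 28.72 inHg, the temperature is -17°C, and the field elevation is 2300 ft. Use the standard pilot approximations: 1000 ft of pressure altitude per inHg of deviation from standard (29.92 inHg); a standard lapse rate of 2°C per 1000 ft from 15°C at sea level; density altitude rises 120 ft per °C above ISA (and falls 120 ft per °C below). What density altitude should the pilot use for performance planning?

Pressure altitude = 2300 + (29.92 − 28.72) × 1000 = 2300 + (+1200) = 3500 ft.
ISA temperature at 3500 ft = 15 − 2 × (3500/1000) = 8°C.
ISA deviation = -17 − 8 = -25°C.
Density altitude = 3500 + 120 × (-25) = 500 ft.

500 ft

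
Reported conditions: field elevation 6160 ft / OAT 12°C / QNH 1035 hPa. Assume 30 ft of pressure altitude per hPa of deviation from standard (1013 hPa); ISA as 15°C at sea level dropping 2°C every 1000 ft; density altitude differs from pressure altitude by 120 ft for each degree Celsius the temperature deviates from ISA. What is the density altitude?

Pressure altitude = 6160 + (1013 − 1035) × 30 = 6160 + (-660) = 5500 ft.
ISA temperature at 5500 ft = 15 − 2 × (5500/1000) = 4°C.
ISA deviation = 12 − 4 = +8°C.
Density altitude = 5500 + 120 × (8) = 6460 ft.

6460 ft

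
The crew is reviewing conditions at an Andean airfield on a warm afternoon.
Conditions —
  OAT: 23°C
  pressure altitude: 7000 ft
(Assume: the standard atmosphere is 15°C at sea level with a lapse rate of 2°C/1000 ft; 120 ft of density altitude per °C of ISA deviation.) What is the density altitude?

9640 ft

ISA temperature at 7000 ft = 15 − 2 × (7000/1000) = 1°C.
ISA deviation = 23 − 1 = +22°C.
Density altitude = 7000 + 120 × (22) = 7000 + (+2640) = 9640 ft.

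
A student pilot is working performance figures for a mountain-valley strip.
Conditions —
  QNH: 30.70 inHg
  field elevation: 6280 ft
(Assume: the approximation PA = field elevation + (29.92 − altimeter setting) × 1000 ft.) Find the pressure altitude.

5500 ft

Pressure correction = (29.92 − 30.70) × 1000 = -780 ft.
Pressure altitude = 6280 + (-780) = 5500 ft.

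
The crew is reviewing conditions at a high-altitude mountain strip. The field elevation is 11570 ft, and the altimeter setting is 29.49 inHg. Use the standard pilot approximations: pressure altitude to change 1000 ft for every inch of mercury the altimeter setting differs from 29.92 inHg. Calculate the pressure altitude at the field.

Pressure correction = (29.92 − 29.49) × 1000 = +430 ft.
Pressure altitude = 11570 + (+430) = 12000 ft.

12000 ft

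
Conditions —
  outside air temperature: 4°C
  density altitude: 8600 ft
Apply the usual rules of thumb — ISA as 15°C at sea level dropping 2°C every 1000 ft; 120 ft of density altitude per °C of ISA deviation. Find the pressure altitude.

8000 ft

DA = PA + 120 × (OAT − (15 − 2·PA/1000)) = PA + 120·OAT − 1800 + 0.24·PA = 1.24·PA + 120·OAT − 1800.
So 1.24·PA = 8600 − 120 × 4 + 1800 = 9920.
PA = 9920 / 1.24 = 8000 ft.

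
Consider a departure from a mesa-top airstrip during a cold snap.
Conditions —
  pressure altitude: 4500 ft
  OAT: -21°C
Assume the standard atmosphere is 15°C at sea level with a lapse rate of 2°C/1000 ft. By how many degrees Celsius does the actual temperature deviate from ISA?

ISA-27°C

ISA temperature at 4500 ft = 15 − 2 × (4500/1000) = 6°C.
Deviation = OAT − ISA = -21 − 6 = -27°C.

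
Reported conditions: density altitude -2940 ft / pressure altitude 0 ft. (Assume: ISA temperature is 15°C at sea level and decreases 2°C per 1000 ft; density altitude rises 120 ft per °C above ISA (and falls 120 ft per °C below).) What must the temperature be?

-9.5°C

Density altitude − pressure altitude = -2940 − 0 = -2940 ft.
At 120 ft/°C that is an ISA deviation of -2940/120 = -24.5°C.
ISA temperature at 0 ft = 15 − 2 × (0/1000) = 15°C.
OAT = ISA + deviation = 15 + (-24.5) = -9.5°C.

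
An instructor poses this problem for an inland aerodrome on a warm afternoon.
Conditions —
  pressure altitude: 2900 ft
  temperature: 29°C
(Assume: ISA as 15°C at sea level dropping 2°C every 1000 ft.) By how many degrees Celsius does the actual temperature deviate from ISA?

ISA temperature at 2900 ft = 15 − 2 × (2900/1000) = 9.2°C.
Deviation = OAT − ISA = 29 − 9.2 = +19.8°C.

ISA+19.8°C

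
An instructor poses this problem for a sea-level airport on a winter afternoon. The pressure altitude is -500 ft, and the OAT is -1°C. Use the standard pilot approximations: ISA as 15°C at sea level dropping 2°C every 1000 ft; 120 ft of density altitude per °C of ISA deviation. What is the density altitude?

ISA temperature at -500 ft = 15 − 2 × (-500/1000) = 16°C.
ISA deviation = -1 − 16 = -17°C.
Density altitude = -500 + 120 × (-17) = -500 + (-2040) = -2540 ft.

-2540 ft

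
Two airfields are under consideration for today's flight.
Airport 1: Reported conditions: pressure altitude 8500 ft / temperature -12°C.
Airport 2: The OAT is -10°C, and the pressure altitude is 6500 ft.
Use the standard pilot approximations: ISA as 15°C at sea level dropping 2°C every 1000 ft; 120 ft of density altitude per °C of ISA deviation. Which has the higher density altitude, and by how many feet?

Airport 1 by 2240 ft

Airport 1: ISA temp = -2°C, deviation -10°C, DA = 8500 + 120 × (-10) = 7300 ft.
Airport 2: ISA temp = 2°C, deviation -12°C, DA = 6500 + 120 × (-12) = 5060 ft.
Airport 1 is higher by 7300 − 5060 = 2240 ft.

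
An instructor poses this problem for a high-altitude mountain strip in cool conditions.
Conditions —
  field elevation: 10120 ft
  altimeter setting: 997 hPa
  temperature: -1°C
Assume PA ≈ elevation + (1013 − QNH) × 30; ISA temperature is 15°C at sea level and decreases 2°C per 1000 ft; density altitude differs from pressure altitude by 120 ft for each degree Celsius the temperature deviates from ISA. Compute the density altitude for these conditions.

11224 ft

Pressure altitude = 10120 + (1013 − 997) × 30 = 10120 + (+480) = 10600 ft.
ISA temperature at 10600 ft = 15 − 2 × (10600/1000) = -6.2°C.
ISA deviation = -1 − (-6.2) = +5.2°C.
Density altitude = 10600 + 120 × (5.2) = 11224 ft.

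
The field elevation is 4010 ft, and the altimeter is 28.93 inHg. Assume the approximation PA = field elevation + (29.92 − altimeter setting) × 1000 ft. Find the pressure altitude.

Pressure correction = (29.92 − 28.93) × 1000 = +990 ft.
Pressure altitude = 4010 + (+990) = 5000 ft.

5000 ft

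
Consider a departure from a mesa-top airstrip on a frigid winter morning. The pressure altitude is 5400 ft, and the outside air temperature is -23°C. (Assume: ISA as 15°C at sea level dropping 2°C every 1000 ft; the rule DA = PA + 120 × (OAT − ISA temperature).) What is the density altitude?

ISA temperature at 5400 ft = 15 − 2 × (5400/1000) = 4.2°C.
ISA deviation = -23 − 4.2 = -27.2°C.
Density altitude = 5400 + 120 × (-27.2) = 5400 + (-3264) = 2136 ft.

2136 ft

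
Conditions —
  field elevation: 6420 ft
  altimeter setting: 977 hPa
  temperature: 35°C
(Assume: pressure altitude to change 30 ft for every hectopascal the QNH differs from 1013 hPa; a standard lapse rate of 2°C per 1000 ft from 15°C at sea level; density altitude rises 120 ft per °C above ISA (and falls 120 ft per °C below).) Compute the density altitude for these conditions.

11700 ft

Pressure altitude = 6420 + (1013 − 977) × 30 = 6420 + (+1080) = 7500 ft.
ISA temperature at 7500 ft = 15 − 2 × (7500/1000) = 0°C.
ISA deviation = 35 − 0 = +35°C.
Density altitude = 7500 + 120 × (35) = 11700 ft.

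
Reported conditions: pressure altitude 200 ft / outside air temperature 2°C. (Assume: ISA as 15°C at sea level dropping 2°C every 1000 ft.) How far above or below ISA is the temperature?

ISA temperature at 200 ft = 15 − 2 × (200/1000) = 14.6°C.
Deviation = OAT − ISA = 2 − 14.6 = -12.6°C.

ISA-12.6°C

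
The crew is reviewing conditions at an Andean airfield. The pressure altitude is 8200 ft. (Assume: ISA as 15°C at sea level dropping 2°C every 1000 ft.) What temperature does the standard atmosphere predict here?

ISA temperature = 15 − 2 × (8200/1000) = 15 − 16.4 = -1.4°C.

-1.4°C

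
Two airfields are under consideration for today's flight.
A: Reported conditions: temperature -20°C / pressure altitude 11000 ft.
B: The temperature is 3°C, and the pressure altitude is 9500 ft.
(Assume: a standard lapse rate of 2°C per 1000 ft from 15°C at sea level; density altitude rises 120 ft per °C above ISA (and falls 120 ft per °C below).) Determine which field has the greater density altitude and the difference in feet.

B by 900 ft

A: ISA temp = -7°C, deviation -13°C, DA = 11000 + 120 × (-13) = 9440 ft.
B: ISA temp = -4°C, deviation +7°C, DA = 9500 + 120 × 7 = 10340 ft.
B is higher by 10340 − 9440 = 900 ft.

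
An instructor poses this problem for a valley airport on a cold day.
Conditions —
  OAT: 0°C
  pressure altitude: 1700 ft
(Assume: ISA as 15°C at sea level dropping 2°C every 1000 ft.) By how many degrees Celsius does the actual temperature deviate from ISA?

ISA temperature at 1700 ft = 15 − 2 × (1700/1000) = 11.6°C.
Deviation = OAT − ISA = 0 − 11.6 = -11.6°C.

ISA-11.6°C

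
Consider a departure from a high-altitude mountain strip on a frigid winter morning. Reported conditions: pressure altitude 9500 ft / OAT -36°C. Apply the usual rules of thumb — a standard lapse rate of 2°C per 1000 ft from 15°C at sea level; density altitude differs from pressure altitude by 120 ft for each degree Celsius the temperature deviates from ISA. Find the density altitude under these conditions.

5660 ft

ISA temperature at 9500 ft = 15 − 2 × (9500/1000) = -4°C.
ISA deviation = -36 − (-4) = -32°C.
Density altitude = 9500 + 120 × (-32) = 9500 + (-3840) = 5660 ft.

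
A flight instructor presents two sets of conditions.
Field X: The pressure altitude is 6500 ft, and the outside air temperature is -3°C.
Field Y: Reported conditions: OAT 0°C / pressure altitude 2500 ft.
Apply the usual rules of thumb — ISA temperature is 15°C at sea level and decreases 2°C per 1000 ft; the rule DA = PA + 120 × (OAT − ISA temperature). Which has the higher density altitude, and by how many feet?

Field X: ISA temp = 2°C, deviation -5°C, DA = 6500 + 120 × (-5) = 5900 ft.
Field Y: ISA temp = 10°C, deviation -10°C, DA = 2500 + 120 × (-10) = 1300 ft.
Field X is higher by 5900 − 1300 = 4600 ft.

Field X by 4600 ft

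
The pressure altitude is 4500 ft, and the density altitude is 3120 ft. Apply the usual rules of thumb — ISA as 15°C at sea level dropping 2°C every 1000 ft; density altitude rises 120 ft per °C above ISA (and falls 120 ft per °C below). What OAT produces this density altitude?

-5.5°C

Density altitude − pressure altitude = 3120 − 4500 = -1380 ft.
At 120 ft/°C that is an ISA deviation of -1380/120 = -11.5°C.
ISA temperature at 4500 ft = 15 − 2 × (4500/1000) = 6°C.
OAT = ISA + deviation = 6 + (-11.5) = -5.5°C.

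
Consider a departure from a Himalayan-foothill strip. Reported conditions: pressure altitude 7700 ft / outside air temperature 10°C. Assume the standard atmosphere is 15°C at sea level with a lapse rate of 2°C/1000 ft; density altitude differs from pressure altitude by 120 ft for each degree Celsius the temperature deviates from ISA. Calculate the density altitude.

ISA temperature at 7700 ft = 15 − 2 × (7700/1000) = -0.4°C.
ISA deviation = 10 − (-0.4) = +10.4°C.
Density altitude = 7700 + 120 × (10.4) = 7700 + (+1248) = 8948 ft.

8948 ft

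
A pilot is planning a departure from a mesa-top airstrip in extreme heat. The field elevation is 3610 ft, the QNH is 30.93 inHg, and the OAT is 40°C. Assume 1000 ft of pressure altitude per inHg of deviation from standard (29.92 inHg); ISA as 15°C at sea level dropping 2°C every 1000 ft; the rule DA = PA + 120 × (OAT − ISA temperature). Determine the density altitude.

Pressure altitude = 3610 + (29.92 − 30.93) × 1000 = 3610 + (-1010) = 2600 ft.
ISA temperature at 2600 ft = 15 − 2 × (2600/1000) = 9.8°C.
ISA deviation = 40 − 9.8 = +30.2°C.
Density altitude = 2600 + 120 × (30.2) = 6224 ft.

6224 ft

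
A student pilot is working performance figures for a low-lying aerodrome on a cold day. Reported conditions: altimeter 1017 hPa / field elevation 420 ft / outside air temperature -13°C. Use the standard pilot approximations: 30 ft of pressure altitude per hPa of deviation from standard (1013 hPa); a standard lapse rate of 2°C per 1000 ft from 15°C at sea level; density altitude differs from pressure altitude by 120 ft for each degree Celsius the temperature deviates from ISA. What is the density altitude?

-2988 ft

Pressure altitude = 420 + (1013 − 1017) × 30 = 420 + (-120) = 300 ft.
ISA temperature at 300 ft = 15 − 2 × (300/1000) = 14.4°C.
ISA deviation = -13 − 14.4 = -27.4°C.
Density altitude = 300 + 120 × (-27.4) = -2988 ft.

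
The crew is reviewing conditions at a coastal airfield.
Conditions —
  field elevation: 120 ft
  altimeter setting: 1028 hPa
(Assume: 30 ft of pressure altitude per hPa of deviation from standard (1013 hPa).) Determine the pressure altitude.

-330 ft

Pressure correction = (1013 − 1028) × 30 = -450 ft.
Pressure altitude = 120 + (-450) = -330 ft.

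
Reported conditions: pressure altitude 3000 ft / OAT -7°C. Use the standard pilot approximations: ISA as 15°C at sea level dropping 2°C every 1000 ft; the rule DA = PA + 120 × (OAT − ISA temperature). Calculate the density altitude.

1080 ft

ISA temperature at 3000 ft = 15 − 2 × (3000/1000) = 9°C.
ISA deviation = -7 − 9 = -16°C.
Density altitude = 3000 + 120 × (-16) = 3000 + (-1920) = 1080 ft.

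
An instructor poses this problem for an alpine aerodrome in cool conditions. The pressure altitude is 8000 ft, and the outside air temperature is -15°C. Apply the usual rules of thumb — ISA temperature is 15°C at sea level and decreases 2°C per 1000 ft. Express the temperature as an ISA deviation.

ISA temperature at 8000 ft = 15 − 2 × (8000/1000) = -1°C.
Deviation = OAT − ISA = -15 − (-1) = -14°C.

ISA-14°C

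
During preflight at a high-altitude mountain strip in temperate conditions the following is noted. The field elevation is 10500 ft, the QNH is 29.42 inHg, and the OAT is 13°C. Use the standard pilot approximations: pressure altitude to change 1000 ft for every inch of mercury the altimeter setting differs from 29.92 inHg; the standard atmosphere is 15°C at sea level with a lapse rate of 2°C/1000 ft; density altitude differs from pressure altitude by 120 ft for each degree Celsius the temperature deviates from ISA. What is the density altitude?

13400 ft

Pressure altitude = 10500 + (29.92 − 29.42) × 1000 = 10500 + (+500) = 11000 ft.
ISA temperature at 11000 ft = 15 − 2 × (11000/1000) = -7°C.
ISA deviation = 13 − (-7) = +20°C.
Density altitude = 11000 + 120 × (20) = 13400 ft.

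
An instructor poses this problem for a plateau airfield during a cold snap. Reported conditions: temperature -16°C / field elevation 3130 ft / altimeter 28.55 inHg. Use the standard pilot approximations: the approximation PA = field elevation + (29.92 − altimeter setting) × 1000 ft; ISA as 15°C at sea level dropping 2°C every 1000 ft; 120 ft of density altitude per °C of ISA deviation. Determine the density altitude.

1860 ft

Pressure altitude = 3130 + (29.92 − 28.55) × 1000 = 3130 + (+1370) = 4500 ft.
ISA temperature at 4500 ft = 15 − 2 × (4500/1000) = 6°C.
ISA deviation = -16 − 6 = -22°C.
Density altitude = 4500 + 120 × (-22) = 1860 ft.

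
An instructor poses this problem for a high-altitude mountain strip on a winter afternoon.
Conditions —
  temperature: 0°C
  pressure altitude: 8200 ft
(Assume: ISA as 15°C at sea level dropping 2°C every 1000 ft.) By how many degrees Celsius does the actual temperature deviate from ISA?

ISA temperature at 8200 ft = 15 − 2 × (8200/1000) = -1.4°C.
Deviation = OAT − ISA = 0 − (-1.4) = +1.4°C.

ISA+1.4°C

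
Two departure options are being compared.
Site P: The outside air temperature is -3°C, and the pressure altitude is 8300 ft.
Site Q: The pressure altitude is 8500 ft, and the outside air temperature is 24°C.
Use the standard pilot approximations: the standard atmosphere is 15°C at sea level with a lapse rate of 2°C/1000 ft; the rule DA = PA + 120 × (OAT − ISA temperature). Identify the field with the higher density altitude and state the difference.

Site Q by 3488 ft

Site P: ISA temp = -1.6°C, deviation -1.4°C, DA = 8300 + 120 × (-1.4) = 8132 ft.
Site Q: ISA temp = -2°C, deviation +26°C, DA = 8500 + 120 × 26 = 11620 ft.
Site Q is higher by 11620 − 8132 = 3488 ft.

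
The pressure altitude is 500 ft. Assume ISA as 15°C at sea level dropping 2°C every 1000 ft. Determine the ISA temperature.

ISA temperature = 15 − 2 × (500/1000) = 15 − 1 = 14°C.

14°C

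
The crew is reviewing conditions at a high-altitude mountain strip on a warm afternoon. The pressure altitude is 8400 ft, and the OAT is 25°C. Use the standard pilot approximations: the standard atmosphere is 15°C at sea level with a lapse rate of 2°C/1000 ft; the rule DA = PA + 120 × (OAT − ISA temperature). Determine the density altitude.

ISA temperature at 8400 ft = 15 − 2 × (8400/1000) = -1.8°C.
ISA deviation = 25 − (-1.8) = +26.8°C.
Density altitude = 8400 + 120 × (26.8) = 8400 + (+3216) = 11616 ft.

11616 ft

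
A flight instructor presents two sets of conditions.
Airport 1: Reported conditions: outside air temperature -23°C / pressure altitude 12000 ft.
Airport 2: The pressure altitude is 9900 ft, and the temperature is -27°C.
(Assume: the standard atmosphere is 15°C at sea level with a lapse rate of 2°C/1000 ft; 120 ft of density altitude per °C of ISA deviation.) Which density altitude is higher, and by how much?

Airport 1: ISA temp = -9°C, deviation -14°C, DA = 12000 + 120 × (-14) = 10320 ft.
Airport 2: ISA temp = -4.8°C, deviation -22.2°C, DA = 9900 + 120 × (-22.2) = 7236 ft.
Airport 1 is higher by 10320 − 7236 = 3084 ft.

Airport 1 by 3084 ft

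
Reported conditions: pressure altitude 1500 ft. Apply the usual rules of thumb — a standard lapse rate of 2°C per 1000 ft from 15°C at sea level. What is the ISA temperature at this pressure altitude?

ISA temperature = 15 − 2 × (1500/1000) = 15 − 3 = 12°C.

12°C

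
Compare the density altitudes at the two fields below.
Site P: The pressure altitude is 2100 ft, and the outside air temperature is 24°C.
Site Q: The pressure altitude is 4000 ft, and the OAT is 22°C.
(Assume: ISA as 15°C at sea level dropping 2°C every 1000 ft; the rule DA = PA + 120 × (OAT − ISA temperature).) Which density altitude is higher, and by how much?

Site Q by 2116 ft

Site P: ISA temp = 10.8°C, deviation +13.2°C, DA = 2100 + 120 × 13.2 = 3684 ft.
Site Q: ISA temp = 7°C, deviation +15°C, DA = 4000 + 120 × 15 = 5800 ft.
Site Q is higher by 5800 − 3684 = 2116 ft.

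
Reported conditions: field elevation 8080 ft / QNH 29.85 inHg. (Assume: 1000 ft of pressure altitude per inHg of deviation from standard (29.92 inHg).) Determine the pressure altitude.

Pressure correction = (29.92 − 29.85) × 1000 = +70 ft.
Pressure altitude = 8080 + (+70) = 8150 ft.

8150 ft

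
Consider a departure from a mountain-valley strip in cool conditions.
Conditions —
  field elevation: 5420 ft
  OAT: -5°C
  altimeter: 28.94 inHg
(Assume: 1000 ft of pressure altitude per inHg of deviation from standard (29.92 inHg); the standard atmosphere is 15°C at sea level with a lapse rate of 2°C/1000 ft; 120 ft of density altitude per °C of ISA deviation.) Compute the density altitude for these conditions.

5536 ft

Pressure altitude = 5420 + (29.92 − 28.94) × 1000 = 5420 + (+980) = 6400 ft.
ISA temperature at 6400 ft = 15 − 2 × (6400/1000) = 2.2°C.
ISA deviation = -5 − 2.2 = -7.2°C.
Density altitude = 6400 + 120 × (-7.2) = 5536 ft.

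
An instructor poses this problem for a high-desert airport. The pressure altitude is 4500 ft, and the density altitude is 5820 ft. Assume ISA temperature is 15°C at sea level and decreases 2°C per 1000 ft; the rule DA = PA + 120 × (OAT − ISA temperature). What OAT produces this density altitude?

17°C

Density altitude − pressure altitude = 5820 − 4500 = +1320 ft.
At 120 ft/°C that is an ISA deviation of 1320/120 = +11°C.
ISA temperature at 4500 ft = 15 − 2 × (4500/1000) = 6°C.
OAT = ISA + deviation = 6 + (+11) = 17°C.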